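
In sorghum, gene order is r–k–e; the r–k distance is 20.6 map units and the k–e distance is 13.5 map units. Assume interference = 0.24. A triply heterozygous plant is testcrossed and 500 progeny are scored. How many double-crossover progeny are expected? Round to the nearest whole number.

11

Map distances give recombination frequencies of 0.206 and 0.135 for the two intervals.
With interference 0.24 (so coincidence = 0.76), expected double-crossover frequency = 0.206 × 0.135 × 0.76 = 0.02114.
Expected number = 0.02114 × 500 = 10.57 ≈ 11.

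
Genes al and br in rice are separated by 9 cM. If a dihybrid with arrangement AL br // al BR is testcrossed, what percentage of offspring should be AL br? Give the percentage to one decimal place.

A map distance of 9 cM corresponds to a recombination frequency of 0.090.
The F1 is AL br / al BR, so AL br is a parental gamete class with expected frequency (1 − r)/2 = 0.910/2 = 0.4550.
That is 0.4550 = 45.5% of the progeny.

45.5%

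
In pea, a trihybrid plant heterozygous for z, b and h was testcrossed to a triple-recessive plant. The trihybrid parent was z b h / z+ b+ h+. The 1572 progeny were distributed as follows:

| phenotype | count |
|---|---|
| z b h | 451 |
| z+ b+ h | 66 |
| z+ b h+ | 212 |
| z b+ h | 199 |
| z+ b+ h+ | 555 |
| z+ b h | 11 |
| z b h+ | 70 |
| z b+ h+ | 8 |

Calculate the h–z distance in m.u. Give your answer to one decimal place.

The two rarest classes, z+ b h and z b+ h+, are the double crossovers. Comparing them with the parentals, only the z allele has switched, so z is the middle locus and the order is h – z – b.
Crossovers in the h–z interval produce the single-crossover classes z b h+ and z+ b+ h (70 + 66 = 136) plus the double crossovers (19).
RF(h–z) = (136 + 19) / 1572 = 155/1572 = 0.0986 → 9.9 m.u.

9.9 m.u.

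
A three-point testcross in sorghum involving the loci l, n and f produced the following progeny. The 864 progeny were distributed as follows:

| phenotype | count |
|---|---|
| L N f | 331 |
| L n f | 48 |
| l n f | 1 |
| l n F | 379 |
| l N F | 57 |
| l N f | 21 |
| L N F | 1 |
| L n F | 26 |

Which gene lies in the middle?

f

The two most frequent reciprocal classes, L N f and l n F, are the parental types, so the F1 was L N f / l n F.
The two rarest classes, L N F and l n f, are the double crossovers. Comparing them with the parentals, only the f allele has switched, so f is the middle locus and the order is n – f – l.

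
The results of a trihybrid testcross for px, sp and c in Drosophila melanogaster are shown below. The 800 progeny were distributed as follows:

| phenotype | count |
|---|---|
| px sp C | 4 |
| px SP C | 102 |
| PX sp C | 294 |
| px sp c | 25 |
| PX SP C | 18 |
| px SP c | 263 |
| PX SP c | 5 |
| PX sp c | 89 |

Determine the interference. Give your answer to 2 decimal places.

0.31

The two most frequent reciprocal classes, px SP c and PX sp C, are the parental types, so the F1 was px SP c / PX sp C.
The two rarest classes, PX SP c and px sp C, are the double crossovers. Comparing them with the parentals, only the px allele has switched, so px is the middle locus and the order is c – px – sp.
c–px: (191 + 9)/800 = 0.2500; px–sp: (43 + 9)/800 = 0.0650.
Expected DCO frequency = 0.2500 × 0.0650 ≈ 0.01625; observed = 9/800 ≈ 0.01125.
Coefficient of coincidence = 0.01125/0.01625 ≈ 0.69; interference = 1 − 0.69 = 0.31.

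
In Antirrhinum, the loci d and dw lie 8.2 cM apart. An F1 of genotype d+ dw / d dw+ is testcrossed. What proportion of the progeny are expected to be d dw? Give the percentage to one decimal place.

A map distance of 8.2 cM corresponds to a recombination frequency of 0.082.
The F1 is d+ dw / d dw+, so d dw is a recombinant gamete class with expected frequency r/2 = 0.082/2 = 0.0410.
That is 0.0410 = 4.1% of the progeny.

4.1%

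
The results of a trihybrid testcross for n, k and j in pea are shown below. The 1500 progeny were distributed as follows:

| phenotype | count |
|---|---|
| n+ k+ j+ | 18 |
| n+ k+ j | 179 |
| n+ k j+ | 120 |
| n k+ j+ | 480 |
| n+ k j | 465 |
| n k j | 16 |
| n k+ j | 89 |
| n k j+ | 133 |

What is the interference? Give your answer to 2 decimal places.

The two most frequent reciprocal classes, n+ k j and n k+ j+, are the parental types, so the F1 was n+ k j / n k+ j+.
The two rarest classes, n k j and n+ k+ j+, are the double crossovers. Comparing them with the parentals, only the n allele has switched, so n is the middle locus and the order is j – n – k.
j–n: (209 + 34)/1500 = 0.1620; n–k: (312 + 34)/1500 = 0.2307.
Expected DCO frequency = 0.1620 × 0.2307 ≈ 0.03737; observed = 34/1500 ≈ 0.02267.
Coefficient of coincidence = 0.02267/0.03737 ≈ 0.61; interference = 1 − 0.61 = 0.39.

0.39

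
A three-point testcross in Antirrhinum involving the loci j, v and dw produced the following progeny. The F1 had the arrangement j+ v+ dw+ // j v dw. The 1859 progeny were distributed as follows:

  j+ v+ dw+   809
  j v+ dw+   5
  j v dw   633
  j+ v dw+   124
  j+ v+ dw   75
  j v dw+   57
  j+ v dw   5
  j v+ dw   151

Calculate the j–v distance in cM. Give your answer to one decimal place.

15.3 cM

The two rarest classes, j v+ dw+ and j+ v dw, are the double crossovers. Comparing them with the parentals, only the j allele has switched, so j is the middle locus and the order is dw – j – v.
Crossovers in the j–v interval produce the single-crossover classes j+ v dw+ and j v+ dw (124 + 151 = 275) plus the double crossovers (10).
RF(j–v) = (275 + 10) / 1859 = 285/1859 = 0.1533 → 15.3 cM.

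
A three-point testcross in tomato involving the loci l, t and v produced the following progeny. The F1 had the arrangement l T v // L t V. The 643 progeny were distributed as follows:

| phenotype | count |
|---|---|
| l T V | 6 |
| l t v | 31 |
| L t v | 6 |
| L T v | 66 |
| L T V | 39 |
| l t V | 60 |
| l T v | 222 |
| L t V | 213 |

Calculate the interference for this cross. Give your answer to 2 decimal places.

0.32

The two rarest classes, l T V and L t v, are the double crossovers. Comparing them with the parentals, only the v allele has switched, so v is the middle locus and the order is t – v – l.
t–v: (70 + 12)/643 = 0.1275; v–l: (126 + 12)/643 = 0.2146.
Expected DCO frequency = 0.1275 × 0.2146 ≈ 0.02736; observed = 12/643 ≈ 0.01866.
Coefficient of coincidence = 0.01866/0.02736 ≈ 0.68; interference = 1 − 0.68 = 0.32.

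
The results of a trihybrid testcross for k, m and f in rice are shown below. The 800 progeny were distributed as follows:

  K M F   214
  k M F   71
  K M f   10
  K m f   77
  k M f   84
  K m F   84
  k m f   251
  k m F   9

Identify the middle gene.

f

The two most frequent reciprocal classes, K M F and k m f, are the parental types, so the F1 was K M F / k m f.
The two rarest classes, K M f and k m F, are the double crossovers. Comparing them with the parentals, only the f allele has switched, so f is the middle locus and the order is m – f – k.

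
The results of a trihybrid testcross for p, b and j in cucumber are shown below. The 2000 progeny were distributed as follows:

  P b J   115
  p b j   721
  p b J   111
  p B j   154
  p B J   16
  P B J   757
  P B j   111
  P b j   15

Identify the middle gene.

The two most frequent reciprocal classes, p b j and P B J, are the parental types, so the F1 was p b j / P B J.
The two rarest classes, P b j and p B J, are the double crossovers. Comparing them with the parentals, only the p allele has switched, so p is the middle locus and the order is j – p – b.

p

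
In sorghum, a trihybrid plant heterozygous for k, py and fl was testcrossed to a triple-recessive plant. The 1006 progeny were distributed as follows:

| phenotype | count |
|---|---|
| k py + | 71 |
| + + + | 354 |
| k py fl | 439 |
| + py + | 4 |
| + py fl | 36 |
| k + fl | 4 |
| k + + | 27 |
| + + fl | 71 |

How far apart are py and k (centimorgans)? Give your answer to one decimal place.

The two most frequent reciprocal classes, + + + and k py fl, are the parental types, so the F1 was + + + / k py fl.
The two rarest classes, + py + and k + fl, are the double crossovers. Comparing them with the parentals, only the py allele has switched, so py is the middle locus and the order is fl – py – k.
Crossovers in the py–k interval produce the single-crossover classes k + + and + py fl (27 + 36 = 63) plus the double crossovers (8).
RF(py–k) = (63 + 8) / 1006 = 71/1006 = 0.0706 → 7.1 centimorgans.

7.1 centimorgans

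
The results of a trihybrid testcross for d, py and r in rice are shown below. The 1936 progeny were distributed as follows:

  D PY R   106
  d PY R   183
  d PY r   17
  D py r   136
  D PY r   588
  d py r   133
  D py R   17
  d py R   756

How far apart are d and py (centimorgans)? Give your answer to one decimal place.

The two most frequent reciprocal classes, D PY r and d py R, are the parental types, so the F1 was D PY r / d py R.
The two rarest classes, d PY r and D py R, are the double crossovers. Comparing them with the parentals, only the d allele has switched, so d is the middle locus and the order is r – d – py.
Crossovers in the d–py interval produce the single-crossover classes D py r and d PY R (136 + 183 = 319) plus the double crossovers (34).
RF(d–py) = (319 + 34) / 1936 = 353/1936 = 0.1823 → 18.2 centimorgans.

18.2 centimorgans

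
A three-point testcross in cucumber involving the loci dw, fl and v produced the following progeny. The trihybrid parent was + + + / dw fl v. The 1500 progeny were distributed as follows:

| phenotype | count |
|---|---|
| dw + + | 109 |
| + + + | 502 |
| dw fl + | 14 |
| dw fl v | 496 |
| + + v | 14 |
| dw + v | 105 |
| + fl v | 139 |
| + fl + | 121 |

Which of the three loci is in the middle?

v

The two rarest classes, + + v and dw fl +, are the double crossovers. Comparing them with the parentals, only the v allele has switched, so v is the middle locus and the order is fl – v – dw.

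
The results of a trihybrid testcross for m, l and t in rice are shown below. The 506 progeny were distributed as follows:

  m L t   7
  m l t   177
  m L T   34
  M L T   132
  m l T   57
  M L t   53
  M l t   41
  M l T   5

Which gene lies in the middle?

l

The two most frequent reciprocal classes, m l t and M L T, are the parental types, so the F1 was m l t / M L T.
The two rarest classes, m L t and M l T, are the double crossovers. Comparing them with the parentals, only the l allele has switched, so l is the middle locus and the order is m – l – t.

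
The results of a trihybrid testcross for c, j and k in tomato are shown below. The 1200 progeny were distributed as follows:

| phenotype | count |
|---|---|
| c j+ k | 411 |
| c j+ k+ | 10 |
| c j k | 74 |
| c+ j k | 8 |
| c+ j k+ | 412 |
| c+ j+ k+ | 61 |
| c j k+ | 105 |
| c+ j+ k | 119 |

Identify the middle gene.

k

The two most frequent reciprocal classes, c j+ k and c+ j k+, are the parental types, so the F1 was c j+ k / c+ j k+.
The two rarest classes, c j+ k+ and c+ j k, are the double crossovers. Comparing them with the parentals, only the k allele has switched, so k is the middle locus and the order is j – k – c.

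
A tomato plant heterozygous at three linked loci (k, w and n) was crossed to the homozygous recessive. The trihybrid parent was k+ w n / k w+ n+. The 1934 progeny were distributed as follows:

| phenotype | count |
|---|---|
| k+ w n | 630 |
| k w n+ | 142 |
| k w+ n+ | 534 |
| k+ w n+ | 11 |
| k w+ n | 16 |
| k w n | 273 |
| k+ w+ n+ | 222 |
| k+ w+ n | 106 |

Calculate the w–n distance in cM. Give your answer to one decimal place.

The two rarest classes, k+ w n+ and k w+ n, are the double crossovers. Comparing them with the parentals, only the n allele has switched, so n is the middle locus and the order is w – n – k.
Crossovers in the w–n interval produce the single-crossover classes k+ w+ n and k w n+ (106 + 142 = 248) plus the double crossovers (27).
RF(w–n) = (248 + 27) / 1934 = 275/1934 = 0.1422 → 14.2 cM.

14.2 cM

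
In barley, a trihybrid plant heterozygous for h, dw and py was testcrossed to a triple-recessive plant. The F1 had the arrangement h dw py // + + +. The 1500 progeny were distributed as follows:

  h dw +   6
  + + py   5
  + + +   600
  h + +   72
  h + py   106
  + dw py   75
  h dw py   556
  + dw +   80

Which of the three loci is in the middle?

py

The two rarest classes, h dw + and + + py, are the double crossovers. Comparing them with the parentals, only the py allele has switched, so py is the middle locus and the order is h – py – dw.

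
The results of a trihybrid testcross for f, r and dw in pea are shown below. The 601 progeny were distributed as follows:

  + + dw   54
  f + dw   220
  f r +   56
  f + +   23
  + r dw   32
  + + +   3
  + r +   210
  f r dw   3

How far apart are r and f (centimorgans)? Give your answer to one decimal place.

19.3 centimorgans

The two most frequent reciprocal classes, f + dw and + r +, are the parental types, so the F1 was f + dw / + r +.
The two rarest classes, f r dw and + + +, are the double crossovers. Comparing them with the parentals, only the r allele has switched, so r is the middle locus and the order is f – r – dw.
Crossovers in the f–r interval produce the single-crossover classes + + dw and f r + (54 + 56 = 110) plus the double crossovers (6).
RF(f–r) = (110 + 6) / 601 = 116/601 = 0.1930 → 19.3 centimorgans.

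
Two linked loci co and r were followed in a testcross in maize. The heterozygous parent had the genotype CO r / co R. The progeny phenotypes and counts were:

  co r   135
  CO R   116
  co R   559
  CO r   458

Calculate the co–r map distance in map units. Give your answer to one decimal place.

The recombinant classes are CO R and co r: 116 + 135 = 251.
Recombination frequency = 251/1268 = 0.1979 ≈ 19.8%, i.e. 19.8 map units.

19.8 map units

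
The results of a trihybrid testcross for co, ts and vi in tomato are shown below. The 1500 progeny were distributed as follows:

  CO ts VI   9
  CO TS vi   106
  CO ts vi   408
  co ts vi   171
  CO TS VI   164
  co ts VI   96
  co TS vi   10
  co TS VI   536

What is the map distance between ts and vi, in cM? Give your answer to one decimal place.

The two most frequent reciprocal classes, co TS VI and CO ts vi, are the parental types, so the F1 was co TS VI / CO ts vi.
The two rarest classes, co TS vi and CO ts VI, are the double crossovers. Comparing them with the parentals, only the vi allele has switched, so vi is the middle locus and the order is ts – vi – co.
Crossovers in the ts–vi interval produce the single-crossover classes co ts VI and CO TS vi (96 + 106 = 202) plus the double crossovers (19).
RF(ts–vi) = (202 + 19) / 1500 = 221/1500 = 0.1473 → 14.7 cM.

14.7 cM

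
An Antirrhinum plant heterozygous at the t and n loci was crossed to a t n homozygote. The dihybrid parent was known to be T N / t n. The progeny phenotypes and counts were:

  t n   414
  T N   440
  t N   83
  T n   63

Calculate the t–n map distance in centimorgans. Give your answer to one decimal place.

14.6 centimorgans

The recombinant classes are T n and t N: 63 + 83 = 146.
Recombination frequency = 146/1000 = 0.1460 ≈ 14.6%, i.e. 14.6 centimorgans.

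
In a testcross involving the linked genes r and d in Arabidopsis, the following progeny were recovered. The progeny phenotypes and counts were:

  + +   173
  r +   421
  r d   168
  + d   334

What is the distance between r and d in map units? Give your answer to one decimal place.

The two most frequent classes, + d (334) and r + (421), are the parental types, so the F1 was + d / r +.
The recombinant classes are + + and r d: 173 + 168 = 341.
Recombination frequency = 341/1096 = 0.3111 ≈ 31.1%, i.e. 31.1 map units.

31.1 map units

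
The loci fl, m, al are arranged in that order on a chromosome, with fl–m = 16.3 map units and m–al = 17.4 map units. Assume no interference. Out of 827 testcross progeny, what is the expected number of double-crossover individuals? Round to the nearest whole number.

23

Map distances give recombination frequencies of 0.163 and 0.174 for the two intervals.
With no interference, expected double-crossover frequency = 0.163 × 0.174 = 0.02836.
Expected number = 0.02836 × 827 = 23.46 ≈ 23.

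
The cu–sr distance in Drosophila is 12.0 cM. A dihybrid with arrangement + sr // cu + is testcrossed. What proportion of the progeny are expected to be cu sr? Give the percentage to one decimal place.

A map distance of 12.0 cM corresponds to a recombination frequency of 0.120.
The F1 is + sr / cu +, so cu sr is a recombinant gamete class with expected frequency r/2 = 0.120/2 = 0.0600.
That is 0.0600 = 6.0% of the progeny.

6.0%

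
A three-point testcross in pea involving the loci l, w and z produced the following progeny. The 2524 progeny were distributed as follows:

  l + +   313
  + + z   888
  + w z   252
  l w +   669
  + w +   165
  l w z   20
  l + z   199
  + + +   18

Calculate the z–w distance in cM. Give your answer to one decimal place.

23.9 cM

The two most frequent reciprocal classes, + + z and l w +, are the parental types, so the F1 was + + z / l w +.
The two rarest classes, + + + and l w z, are the double crossovers. Comparing them with the parentals, only the z allele has switched, so z is the middle locus and the order is l – z – w.
Crossovers in the z–w interval produce the single-crossover classes + w z and l + + (252 + 313 = 565) plus the double crossovers (38).
RF(z–w) = (565 + 38) / 2524 = 603/2524 = 0.2389 → 23.9 cM.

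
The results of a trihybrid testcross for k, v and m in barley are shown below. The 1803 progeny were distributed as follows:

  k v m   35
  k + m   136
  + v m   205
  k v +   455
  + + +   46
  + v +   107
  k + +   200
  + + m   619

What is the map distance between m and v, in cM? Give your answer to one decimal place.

The two most frequent reciprocal classes, k v + and + + m, are the parental types, so the F1 was k v + / + + m.
The two rarest classes, k v m and + + +, are the double crossovers. Comparing them with the parentals, only the m allele has switched, so m is the middle locus and the order is k – m – v.
Crossovers in the m–v interval produce the single-crossover classes k + + and + v m (200 + 205 = 405) plus the double crossovers (81).
RF(m–v) = (405 + 81) / 1803 = 486/1803 = 0.2696 → 27.0 cM.

27.0 cM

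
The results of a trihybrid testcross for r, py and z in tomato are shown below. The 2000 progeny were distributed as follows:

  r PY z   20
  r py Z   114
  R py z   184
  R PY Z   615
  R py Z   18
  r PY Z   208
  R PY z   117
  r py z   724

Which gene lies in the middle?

py

The two most frequent reciprocal classes, R PY Z and r py z, are the parental types, so the F1 was R PY Z / r py z.
The two rarest classes, R py Z and r PY z, are the double crossovers. Comparing them with the parentals, only the py allele has switched, so py is the middle locus and the order is r – py – z.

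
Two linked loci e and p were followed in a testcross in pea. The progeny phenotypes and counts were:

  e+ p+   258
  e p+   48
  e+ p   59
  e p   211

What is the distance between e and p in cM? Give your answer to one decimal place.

The two most frequent classes, e+ p+ (258) and e p (211), are the parental types, so the F1 was e+ p+ / e p.
The recombinant classes are e+ p and e p+: 59 + 48 = 107.
Recombination frequency = 107/576 = 0.1858 ≈ 18.6%, i.e. 18.6 cM.

18.6 cM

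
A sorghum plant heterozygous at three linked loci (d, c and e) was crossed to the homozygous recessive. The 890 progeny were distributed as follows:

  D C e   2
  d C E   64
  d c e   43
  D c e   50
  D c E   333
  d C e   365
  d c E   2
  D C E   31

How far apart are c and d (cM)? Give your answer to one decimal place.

The two most frequent reciprocal classes, d C e and D c E, are the parental types, so the F1 was d C e / D c E.
The two rarest classes, D C e and d c E, are the double crossovers. Comparing them with the parentals, only the d allele has switched, so d is the middle locus and the order is e – d – c.
Crossovers in the d–c interval produce the single-crossover classes d c e and D C E (43 + 31 = 74) plus the double crossovers (4).
RF(d–c) = (74 + 4) / 890 = 78/890 = 0.0876 → 8.8 cM.

8.8 cM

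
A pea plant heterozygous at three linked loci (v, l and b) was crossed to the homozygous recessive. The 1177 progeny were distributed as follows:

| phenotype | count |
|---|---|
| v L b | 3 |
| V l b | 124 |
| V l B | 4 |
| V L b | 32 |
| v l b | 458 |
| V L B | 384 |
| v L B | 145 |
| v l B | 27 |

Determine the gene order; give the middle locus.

The two most frequent reciprocal classes, v l b and V L B, are the parental types, so the F1 was v l b / V L B.
The two rarest classes, v L b and V l B, are the double crossovers. Comparing them with the parentals, only the l allele has switched, so l is the middle locus and the order is b – l – v.

l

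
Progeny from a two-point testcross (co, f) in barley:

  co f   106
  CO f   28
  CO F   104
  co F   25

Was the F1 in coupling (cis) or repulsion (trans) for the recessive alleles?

The two most frequent classes are CO F (104) and co f (106); these are the parental (non-recombinant) types.
So the F1 carried CO F on one chromosome and co f on the other — the recessive alleles are on the same chromosome (cis / coupling).

cis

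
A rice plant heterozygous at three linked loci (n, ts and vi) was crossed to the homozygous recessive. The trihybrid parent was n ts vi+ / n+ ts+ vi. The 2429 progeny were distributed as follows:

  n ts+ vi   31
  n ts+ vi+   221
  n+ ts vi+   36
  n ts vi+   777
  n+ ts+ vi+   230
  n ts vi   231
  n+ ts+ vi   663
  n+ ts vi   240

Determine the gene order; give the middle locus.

n

The two rarest classes, n+ ts vi+ and n ts+ vi, are the double crossovers. Comparing them with the parentals, only the n allele has switched, so n is the middle locus and the order is ts – n – vi.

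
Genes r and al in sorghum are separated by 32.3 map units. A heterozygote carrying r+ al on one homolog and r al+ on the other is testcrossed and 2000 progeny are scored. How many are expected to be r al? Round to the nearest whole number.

A map distance of 32.3 map units corresponds to a recombination frequency of 0.323.
The F1 is r+ al / r al+, so r al is a recombinant gamete class with expected frequency r/2 = 0.323/2 = 0.1615.
Expected number = 0.1615 × 2000 = 323.00 ≈ 323.

323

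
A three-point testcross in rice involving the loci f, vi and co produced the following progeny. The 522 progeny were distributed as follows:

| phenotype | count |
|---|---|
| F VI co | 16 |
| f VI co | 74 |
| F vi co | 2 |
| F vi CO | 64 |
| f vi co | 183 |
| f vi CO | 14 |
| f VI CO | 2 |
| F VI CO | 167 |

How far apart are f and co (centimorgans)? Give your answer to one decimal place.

6.5 centimorgans

The two most frequent reciprocal classes, f vi co and F VI CO, are the parental types, so the F1 was f vi co / F VI CO.
The two rarest classes, F vi co and f VI CO, are the double crossovers. Comparing them with the parentals, only the f allele has switched, so f is the middle locus and the order is vi – f – co.
Crossovers in the f–co interval produce the single-crossover classes f vi CO and F VI co (14 + 16 = 30) plus the double crossovers (4).
RF(f–co) = (30 + 4) / 522 = 34/522 = 0.0651 → 6.5 centimorgans.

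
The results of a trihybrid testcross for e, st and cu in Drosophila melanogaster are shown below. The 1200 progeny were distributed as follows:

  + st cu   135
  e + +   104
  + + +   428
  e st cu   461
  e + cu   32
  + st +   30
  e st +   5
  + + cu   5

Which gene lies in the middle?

The two most frequent reciprocal classes, e st cu and + + +, are the parental types, so the F1 was e st cu / + + +.
The two rarest classes, e st + and + + cu, are the double crossovers. Comparing them with the parentals, only the cu allele has switched, so cu is the middle locus and the order is e – cu – st.

cu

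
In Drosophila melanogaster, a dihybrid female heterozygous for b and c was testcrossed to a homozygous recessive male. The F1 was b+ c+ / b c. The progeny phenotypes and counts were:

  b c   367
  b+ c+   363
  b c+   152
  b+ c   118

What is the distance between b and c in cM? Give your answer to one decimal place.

The recombinant classes are b+ c and b c+: 118 + 152 = 270.
Recombination frequency = 270/1000 = 0.2700 ≈ 27.0%, i.e. 27.0 cM.

27.0 cM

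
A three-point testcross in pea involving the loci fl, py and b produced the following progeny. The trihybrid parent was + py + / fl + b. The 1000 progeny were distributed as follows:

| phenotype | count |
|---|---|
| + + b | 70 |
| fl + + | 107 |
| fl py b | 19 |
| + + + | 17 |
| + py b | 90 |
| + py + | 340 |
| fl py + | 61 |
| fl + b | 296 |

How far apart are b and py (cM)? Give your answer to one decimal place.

23.3 cM

The two rarest classes, + + + and fl py b, are the double crossovers. Comparing them with the parentals, only the py allele has switched, so py is the middle locus and the order is fl – py – b.
Crossovers in the py–b interval produce the single-crossover classes + py b and fl + + (90 + 107 = 197) plus the double crossovers (36).
RF(py–b) = (197 + 36) / 1000 = 233/1000 = 0.2330 → 23.3 cM.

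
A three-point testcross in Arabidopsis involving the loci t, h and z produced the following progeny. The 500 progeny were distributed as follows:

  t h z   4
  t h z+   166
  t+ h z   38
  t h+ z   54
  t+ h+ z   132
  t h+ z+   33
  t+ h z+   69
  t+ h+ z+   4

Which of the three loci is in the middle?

z

The two most frequent reciprocal classes, t h z+ and t+ h+ z, are the parental types, so the F1 was t h z+ / t+ h+ z.
The two rarest classes, t h z and t+ h+ z+, are the double crossovers. Comparing them with the parentals, only the z allele has switched, so z is the middle locus and the order is h – z – t.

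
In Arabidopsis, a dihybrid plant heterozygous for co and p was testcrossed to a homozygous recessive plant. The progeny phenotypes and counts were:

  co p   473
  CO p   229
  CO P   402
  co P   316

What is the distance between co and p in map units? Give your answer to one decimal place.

38.4 map units

The two most frequent classes, CO P (402) and co p (473), are the parental types, so the F1 was CO P / co p.
The recombinant classes are CO p and co P: 229 + 316 = 545.
Recombination frequency = 545/1420 = 0.3838 ≈ 38.4%, i.e. 38.4 map units.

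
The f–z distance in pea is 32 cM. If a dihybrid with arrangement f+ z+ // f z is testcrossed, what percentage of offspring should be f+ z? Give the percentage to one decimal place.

16.0%

A map distance of 32 cM corresponds to a recombination frequency of 0.320.
The F1 is f+ z+ / f z, so f+ z is a recombinant gamete class with expected frequency r/2 = 0.320/2 = 0.1600.
That is 0.1600 = 16.0% of the progeny.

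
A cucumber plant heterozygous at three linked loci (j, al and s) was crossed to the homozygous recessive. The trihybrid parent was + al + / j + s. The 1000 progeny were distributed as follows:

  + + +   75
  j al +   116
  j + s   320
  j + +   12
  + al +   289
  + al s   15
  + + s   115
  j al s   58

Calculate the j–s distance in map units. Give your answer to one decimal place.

The two rarest classes, + al s and j + +, are the double crossovers. Comparing them with the parentals, only the s allele has switched, so s is the middle locus and the order is j – s – al.
Crossovers in the j–s interval produce the single-crossover classes j al + and + + s (116 + 115 = 231) plus the double crossovers (27).
RF(j–s) = (231 + 27) / 1000 = 258/1000 = 0.2580 → 25.8 map units.

25.8 map units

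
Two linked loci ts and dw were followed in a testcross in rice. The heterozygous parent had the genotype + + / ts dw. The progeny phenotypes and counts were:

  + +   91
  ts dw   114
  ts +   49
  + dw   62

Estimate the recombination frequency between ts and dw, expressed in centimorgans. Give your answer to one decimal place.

The recombinant classes are + dw and ts +: 62 + 49 = 111.
Recombination frequency = 111/316 = 0.3513 ≈ 35.1%, i.e. 35.1 centimorgans.

35.1 centimorgans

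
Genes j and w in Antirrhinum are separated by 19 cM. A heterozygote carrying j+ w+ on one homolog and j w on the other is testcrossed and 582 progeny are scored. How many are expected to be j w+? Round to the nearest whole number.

A map distance of 19 cM corresponds to a recombination frequency of 0.190.
The F1 is j+ w+ / j w, so j w+ is a recombinant gamete class with expected frequency r/2 = 0.190/2 = 0.0950.
Expected number = 0.0950 × 582 = 55.29 ≈ 55.

55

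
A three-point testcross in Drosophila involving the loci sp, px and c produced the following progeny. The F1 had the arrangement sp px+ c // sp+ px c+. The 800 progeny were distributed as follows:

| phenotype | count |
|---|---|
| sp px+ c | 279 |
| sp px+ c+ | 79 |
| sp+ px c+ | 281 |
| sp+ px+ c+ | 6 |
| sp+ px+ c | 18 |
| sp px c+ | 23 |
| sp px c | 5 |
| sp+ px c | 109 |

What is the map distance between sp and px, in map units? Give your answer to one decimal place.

6.5 map units

The two rarest classes, sp px c and sp+ px+ c+, are the double crossovers. Comparing them with the parentals, only the px allele has switched, so px is the middle locus and the order is sp – px – c.
Crossovers in the sp–px interval produce the single-crossover classes sp+ px+ c and sp px c+ (18 + 23 = 41) plus the double crossovers (11).
RF(sp–px) = (41 + 11) / 800 = 52/800 = 0.0650 → 6.5 map units.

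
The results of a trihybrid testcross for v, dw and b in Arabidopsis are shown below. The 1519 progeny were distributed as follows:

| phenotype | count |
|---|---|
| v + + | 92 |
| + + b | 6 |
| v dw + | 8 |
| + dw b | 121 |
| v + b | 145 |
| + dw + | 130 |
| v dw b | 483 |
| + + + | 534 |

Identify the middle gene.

The two most frequent reciprocal classes, + + + and v dw b, are the parental types, so the F1 was + + + / v dw b.
The two rarest classes, + + b and v dw +, are the double crossovers. Comparing them with the parentals, only the b allele has switched, so b is the middle locus and the order is dw – b – v.

b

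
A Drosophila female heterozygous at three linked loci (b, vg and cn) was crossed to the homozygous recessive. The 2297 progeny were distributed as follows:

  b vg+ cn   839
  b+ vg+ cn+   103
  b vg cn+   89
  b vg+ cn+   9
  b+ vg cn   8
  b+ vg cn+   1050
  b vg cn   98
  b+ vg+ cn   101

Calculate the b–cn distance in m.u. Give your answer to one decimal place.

The two most frequent reciprocal classes, b vg+ cn and b+ vg cn+, are the parental types, so the F1 was b vg+ cn / b+ vg cn+.
The two rarest classes, b vg+ cn+ and b+ vg cn, are the double crossovers. Comparing them with the parentals, only the cn allele has switched, so cn is the middle locus and the order is vg – cn – b.
Crossovers in the cn–b interval produce the single-crossover classes b+ vg+ cn and b vg cn+ (101 + 89 = 190) plus the double crossovers (17).
RF(cn–b) = (190 + 17) / 2297 = 207/2297 = 0.0901 → 9.0 m.u.

9.0 m.u.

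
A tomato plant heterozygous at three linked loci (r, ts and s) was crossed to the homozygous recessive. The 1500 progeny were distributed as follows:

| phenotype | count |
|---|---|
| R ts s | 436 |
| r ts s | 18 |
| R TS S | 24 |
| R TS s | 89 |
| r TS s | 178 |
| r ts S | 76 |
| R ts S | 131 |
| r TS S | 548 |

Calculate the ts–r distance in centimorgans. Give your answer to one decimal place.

The two most frequent reciprocal classes, R ts s and r TS S, are the parental types, so the F1 was R ts s / r TS S.
The two rarest classes, r ts s and R TS S, are the double crossovers. Comparing them with the parentals, only the r allele has switched, so r is the middle locus and the order is s – r – ts.
Crossovers in the r–ts interval produce the single-crossover classes R TS s and r ts S (89 + 76 = 165) plus the double crossovers (42).
RF(r–ts) = (165 + 42) / 1500 = 207/1500 = 0.1380 → 13.8 centimorgans.

13.8 centimorgans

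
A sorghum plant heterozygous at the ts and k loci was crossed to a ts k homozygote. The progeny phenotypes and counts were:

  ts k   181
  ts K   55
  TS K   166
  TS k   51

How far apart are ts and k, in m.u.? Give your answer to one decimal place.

The two most frequent classes, TS K (166) and ts k (181), are the parental types, so the F1 was TS K / ts k.
The recombinant classes are TS k and ts K: 51 + 55 = 106.
Recombination frequency = 106/453 = 0.2340 ≈ 23.4%, i.e. 23.4 m.u.

23.4 m.u.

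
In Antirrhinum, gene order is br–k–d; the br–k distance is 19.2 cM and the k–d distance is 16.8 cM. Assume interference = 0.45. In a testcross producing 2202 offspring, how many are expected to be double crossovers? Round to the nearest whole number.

Map distances give recombination frequencies of 0.192 and 0.168 for the two intervals.
With interference 0.45 (so coincidence = 0.55), expected double-crossover frequency = 0.192 × 0.168 × 0.55 = 0.01774.
Expected number = 0.01774 × 2202 = 39.07 ≈ 39.

39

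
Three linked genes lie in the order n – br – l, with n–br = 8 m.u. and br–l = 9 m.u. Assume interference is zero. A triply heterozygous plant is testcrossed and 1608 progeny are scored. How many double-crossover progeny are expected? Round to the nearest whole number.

Map distances give recombination frequencies of 0.080 and 0.090 for the two intervals.
With no interference, expected double-crossover frequency = 0.080 × 0.090 = 0.00720.
Expected number = 0.00720 × 1608 = 11.58 ≈ 12.

12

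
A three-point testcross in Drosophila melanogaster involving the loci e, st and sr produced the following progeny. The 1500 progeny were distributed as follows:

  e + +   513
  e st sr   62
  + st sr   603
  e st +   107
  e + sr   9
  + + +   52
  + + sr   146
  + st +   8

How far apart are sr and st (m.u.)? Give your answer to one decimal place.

18.0 m.u.

The two most frequent reciprocal classes, e + + and + st sr, are the parental types, so the F1 was e + + / + st sr.
The two rarest classes, e + sr and + st +, are the double crossovers. Comparing them with the parentals, only the sr allele has switched, so sr is the middle locus and the order is st – sr – e.
Crossovers in the st–sr interval produce the single-crossover classes e st + and + + sr (107 + 146 = 253) plus the double crossovers (17).
RF(st–sr) = (253 + 17) / 1500 = 270/1500 = 0.1800 → 18.0 m.u.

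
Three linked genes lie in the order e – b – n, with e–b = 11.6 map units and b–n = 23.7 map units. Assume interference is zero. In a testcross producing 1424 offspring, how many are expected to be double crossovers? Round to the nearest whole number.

Map distances give recombination frequencies of 0.116 and 0.237 for the two intervals.
With no interference, expected double-crossover frequency = 0.116 × 0.237 = 0.02749.
Expected number = 0.02749 × 1424 = 39.15 ≈ 39.

39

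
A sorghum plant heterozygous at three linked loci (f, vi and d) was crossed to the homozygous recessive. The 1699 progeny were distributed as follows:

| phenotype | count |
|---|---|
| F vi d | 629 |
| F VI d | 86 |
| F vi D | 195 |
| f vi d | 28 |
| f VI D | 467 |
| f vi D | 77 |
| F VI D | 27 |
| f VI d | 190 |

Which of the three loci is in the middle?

f

The two most frequent reciprocal classes, F vi d and f VI D, are the parental types, so the F1 was F vi d / f VI D.
The two rarest classes, f vi d and F VI D, are the double crossovers. Comparing them with the parentals, only the f allele has switched, so f is the middle locus and the order is d – f – vi.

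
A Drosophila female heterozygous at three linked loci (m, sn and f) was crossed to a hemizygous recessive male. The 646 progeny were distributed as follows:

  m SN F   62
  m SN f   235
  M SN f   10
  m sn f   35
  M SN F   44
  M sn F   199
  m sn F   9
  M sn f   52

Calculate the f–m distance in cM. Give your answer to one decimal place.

The two most frequent reciprocal classes, M sn F and m SN f, are the parental types, so the F1 was M sn F / m SN f.
The two rarest classes, m sn F and M SN f, are the double crossovers. Comparing them with the parentals, only the m allele has switched, so m is the middle locus and the order is f – m – sn.
Crossovers in the f–m interval produce the single-crossover classes M sn f and m SN F (52 + 62 = 114) plus the double crossovers (19).
RF(f–m) = (114 + 19) / 646 = 133/646 = 0.2059 → 20.6 cM.

20.6 cM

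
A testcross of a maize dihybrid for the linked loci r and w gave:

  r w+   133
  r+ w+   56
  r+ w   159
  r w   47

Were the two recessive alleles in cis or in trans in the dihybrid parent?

The two most frequent classes are r+ w (159) and r w+ (133); these are the parental (non-recombinant) types.
So the F1 carried r+ w on one chromosome and r w+ on the other — the recessive alleles are on opposite chromosomes (trans / repulsion).

trans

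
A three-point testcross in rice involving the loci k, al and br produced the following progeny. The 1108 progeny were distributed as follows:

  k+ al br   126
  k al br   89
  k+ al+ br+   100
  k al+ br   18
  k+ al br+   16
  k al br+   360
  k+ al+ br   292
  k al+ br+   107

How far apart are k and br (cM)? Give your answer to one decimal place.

The two most frequent reciprocal classes, k al br+ and k+ al+ br, are the parental types, so the F1 was k al br+ / k+ al+ br.
The two rarest classes, k+ al br+ and k al+ br, are the double crossovers. Comparing them with the parentals, only the k allele has switched, so k is the middle locus and the order is al – k – br.
Crossovers in the k–br interval produce the single-crossover classes k al br and k+ al+ br+ (89 + 100 = 189) plus the double crossovers (34).
RF(k–br) = (189 + 34) / 1108 = 223/1108 = 0.2013 → 20.1 cM.

20.1 cM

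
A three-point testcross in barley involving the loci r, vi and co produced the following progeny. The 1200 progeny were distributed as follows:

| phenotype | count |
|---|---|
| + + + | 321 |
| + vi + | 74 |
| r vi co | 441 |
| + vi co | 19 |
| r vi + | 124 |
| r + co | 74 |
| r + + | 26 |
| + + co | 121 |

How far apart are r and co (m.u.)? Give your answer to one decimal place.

24.2 m.u.

The two most frequent reciprocal classes, r vi co and + + +, are the parental types, so the F1 was r vi co / + + +.
The two rarest classes, + vi co and r + +, are the double crossovers. Comparing them with the parentals, only the r allele has switched, so r is the middle locus and the order is vi – r – co.
Crossovers in the r–co interval produce the single-crossover classes r vi + and + + co (124 + 121 = 245) plus the double crossovers (45).
RF(r–co) = (245 + 45) / 1200 = 290/1200 = 0.2417 → 24.2 m.u.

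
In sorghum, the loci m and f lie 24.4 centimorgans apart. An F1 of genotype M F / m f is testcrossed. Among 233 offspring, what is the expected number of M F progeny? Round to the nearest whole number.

88

A map distance of 24.4 centimorgans corresponds to a recombination frequency of 0.244.
The F1 is M F / m f, so M F is a parental gamete class with expected frequency (1 − r)/2 = 0.756/2 = 0.3780.
Expected number = 0.3780 × 233 = 88.07 ≈ 88.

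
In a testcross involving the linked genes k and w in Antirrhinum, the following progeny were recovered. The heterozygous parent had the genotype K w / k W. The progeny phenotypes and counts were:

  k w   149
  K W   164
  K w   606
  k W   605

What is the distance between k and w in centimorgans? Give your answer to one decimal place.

20.5 centimorgans

The recombinant classes are K W and k w: 164 + 149 = 313.
Recombination frequency = 313/1524 = 0.2054 ≈ 20.5%, i.e. 20.5 centimorgans.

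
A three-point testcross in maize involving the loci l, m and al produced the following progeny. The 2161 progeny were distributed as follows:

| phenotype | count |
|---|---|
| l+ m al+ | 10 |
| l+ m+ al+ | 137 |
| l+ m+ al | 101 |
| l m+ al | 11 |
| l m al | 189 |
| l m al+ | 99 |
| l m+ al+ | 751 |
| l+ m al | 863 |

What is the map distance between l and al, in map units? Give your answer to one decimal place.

16.1 map units

The two most frequent reciprocal classes, l m+ al+ and l+ m al, are the parental types, so the F1 was l m+ al+ / l+ m al.
The two rarest classes, l m+ al and l+ m al+, are the double crossovers. Comparing them with the parentals, only the al allele has switched, so al is the middle locus and the order is m – al – l.
Crossovers in the al–l interval produce the single-crossover classes l+ m+ al+ and l m al (137 + 189 = 326) plus the double crossovers (21).
RF(al–l) = (326 + 21) / 2161 = 347/2161 = 0.1606 → 16.1 map units.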